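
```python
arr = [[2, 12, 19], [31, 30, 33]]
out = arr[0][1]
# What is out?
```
Trace:
  arr=[[2, 12, 19], [31, 30, 33]]
  arr=[[2, 12, 19], [31, 30, 33]], out=12

Final answer: 12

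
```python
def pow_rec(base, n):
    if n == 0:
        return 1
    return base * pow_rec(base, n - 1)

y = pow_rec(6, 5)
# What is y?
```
Call trace:
pow_rec(base=6, n=5)
  pow_rec(base=6, n=4)
    pow_rec(base=6, n=3)
      pow_rec(base=6, n=2)
        pow_rec(base=6, n=1)
          pow_rec(base=6, n=0)
          -> return 1
        -> return 6
      -> return 36
    -> return 216
  -> return 1296
-> return 7776

Final answer: 7776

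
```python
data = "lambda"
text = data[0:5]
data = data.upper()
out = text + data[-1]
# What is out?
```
Trace:
  data='lambda'
  data='lambda', text='lambd'
  data='LAMBDA', text='lambd'
  data='LAMBDA', text='lambd', out='lambdA'

Final answer: 'lambdA'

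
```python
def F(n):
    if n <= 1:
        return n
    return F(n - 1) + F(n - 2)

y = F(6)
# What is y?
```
Call trace (a repeated sub-call is expanded the first time; later identical calls just restate its return value):
F(n=6)
  F(n=5)
    F(n=4)
      F(n=3)
        F(n=2)
          F(n=1)
          -> return 1
          F(n=0)
          -> return 0
        -> return 1
        F(n=1)
        -> return 1
      -> return 2
      F(n=2) -> return 1  (same call as traced above)
    -> return 3
    F(n=3) -> return 2  (same call as traced above)
  -> return 5
  F(n=4) -> return 3  (same call as traced above)
-> return 8

Final answer: 8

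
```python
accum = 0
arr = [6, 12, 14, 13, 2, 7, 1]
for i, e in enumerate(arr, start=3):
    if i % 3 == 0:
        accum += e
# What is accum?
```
Trace:
  accum=0
  accum=6, i=3, e=6
  accum=6, i=4, e=12
  accum=6, i=5, e=14
  accum=19, i=6, e=13
  accum=19, i=7, e=2
  accum=19, i=8, e=7
  accum=20, i=9, e=1

Final answer: 20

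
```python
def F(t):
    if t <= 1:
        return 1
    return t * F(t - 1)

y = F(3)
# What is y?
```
Call trace:
F(t=3)
  F(t=2)
    F(t=1)
    -> return 1
  -> return 2
-> return 6

Final answer: 6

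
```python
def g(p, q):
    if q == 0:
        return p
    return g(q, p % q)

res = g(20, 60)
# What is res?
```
Call trace:
g(p=20, q=60)
  g(p=60, q=20)
    g(p=20, q=0)
    -> return 20
  -> return 20
-> return 20

Final answer: 20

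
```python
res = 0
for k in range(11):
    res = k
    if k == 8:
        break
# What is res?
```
Trace:
  res=0
  res=0, k=0
  res=1, k=1
  res=2, k=2
  res=3, k=3
  res=4, k=4
  res=5, k=5
  res=6, k=6
  res=7, k=7
  res=8, k=8

Final answer: 8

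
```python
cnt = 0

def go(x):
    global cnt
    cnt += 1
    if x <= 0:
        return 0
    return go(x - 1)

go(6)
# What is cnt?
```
Call trace:
go(x=6)
  go(x=5)
    go(x=4)
      go(x=3)
        go(x=2)
          go(x=1)
            go(x=0)
            -> return 0
          -> return 0
        -> return 0
      -> return 0
    -> return 0
  -> return 0
-> return 0

cnt is incremented once per call. go is entered once for each x = 6, 5, 4, 3, 2, 1, 0 (the x <= 0 call returns without recursing), i.e. 6 + 1 calls.
cnt = 7

Final answer: 7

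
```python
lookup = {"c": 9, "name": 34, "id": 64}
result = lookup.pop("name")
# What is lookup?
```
Trace:
  lookup={'c': 9, 'name': 34, 'id': 64}
  lookup={'c': 9, 'id': 64}, result=34

Final answer: {'c': 9, 'id': 64}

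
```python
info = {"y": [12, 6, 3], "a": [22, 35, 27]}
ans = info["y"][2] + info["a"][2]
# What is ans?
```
Trace:
  info={'y': [12, 6, 3], 'a': [22, 35, 27]}
  info={'y': [12, 6, 3], 'a': [22, 35, 27]}, ans=30

Final answer: 30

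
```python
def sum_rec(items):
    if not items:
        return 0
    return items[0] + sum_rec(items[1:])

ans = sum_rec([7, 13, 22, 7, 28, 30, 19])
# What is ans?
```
Call trace:
sum_rec(items=[7, 13, 22, 7, 28, 30, 19])
  sum_rec(items=[13, 22, 7, 28, 30, 19])
    sum_rec(items=[22, 7, 28, 30, 19])
      sum_rec(items=[7, 28, 30, 19])
        sum_rec(items=[28, 30, 19])
          sum_rec(items=[30, 19])
            sum_rec(items=[19])
              sum_rec(items=[])
              -> return 0
            -> return 19
          -> return 49
        -> return 77
      -> return 84
    -> return 106
  -> return 119
-> return 126

Final answer: 126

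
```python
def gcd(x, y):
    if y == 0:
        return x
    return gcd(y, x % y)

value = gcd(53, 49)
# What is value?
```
Call trace:
gcd(x=53, y=49)
  gcd(x=49, y=4)
    gcd(x=4, y=1)
      gcd(x=1, y=0)
      -> return 1
    -> return 1
  -> return 1
-> return 1

Final answer: 1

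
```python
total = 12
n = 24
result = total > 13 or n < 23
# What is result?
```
Trace:
  total=12
  total=12, n=24
  total=12, n=24, result=False

Final answer: False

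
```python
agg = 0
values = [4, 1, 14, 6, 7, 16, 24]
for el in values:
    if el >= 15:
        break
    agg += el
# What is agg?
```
Trace:
  agg=0
  agg=4, el=4
  agg=5, el=1
  agg=19, el=14
  agg=25, el=6
  agg=32, el=7
  agg=32, el=16

Final answer: 32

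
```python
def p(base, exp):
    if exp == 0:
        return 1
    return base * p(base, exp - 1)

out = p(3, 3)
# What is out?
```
Call trace:
p(base=3, exp=3)
  p(base=3, exp=2)
    p(base=3, exp=1)
      p(base=3, exp=0)
      -> return 1
    -> return 3
  -> return 9
-> return 27

Final answer: 27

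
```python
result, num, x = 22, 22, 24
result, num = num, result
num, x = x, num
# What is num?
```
Trace:
  result=22, num=22, x=24
  result=22, num=22, x=24
  result=22, num=24, x=22

Final answer: 24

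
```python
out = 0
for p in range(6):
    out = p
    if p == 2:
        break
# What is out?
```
Trace:
  out=0
  out=0, p=0
  out=1, p=1
  out=2, p=2

Final answer: 2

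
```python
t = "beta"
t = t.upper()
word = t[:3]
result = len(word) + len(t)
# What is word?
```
Trace:
  t='beta'
  t='BETA'
  t='BETA', word='BET'
  t='BETA', word='BET', result=7

Final answer: 'BET'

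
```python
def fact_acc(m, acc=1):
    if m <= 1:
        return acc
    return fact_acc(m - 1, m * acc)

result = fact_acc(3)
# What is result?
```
Call trace:
fact_acc(m=3, acc=1)
  fact_acc(m=2, acc=3)
    fact_acc(m=1, acc=6)
    -> return 6
  -> return 6
-> return 6

Final answer: 6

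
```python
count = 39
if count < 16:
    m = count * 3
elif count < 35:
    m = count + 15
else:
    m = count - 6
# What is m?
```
Trace:
  count=39
  count=39, m=33

Final answer: 33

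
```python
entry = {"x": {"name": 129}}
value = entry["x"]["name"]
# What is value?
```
Trace:
  entry={'x': {'name': 129}}
  entry={'x': {'name': 129}}, value=129

Final answer: 129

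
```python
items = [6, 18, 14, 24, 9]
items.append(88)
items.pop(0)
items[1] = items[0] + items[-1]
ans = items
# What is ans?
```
Trace:
  items=[6, 18, 14, 24, 9]
  items=[6, 18, 14, 24, 9, 88]
  items=[18, 14, 24, 9, 88]
  items=[18, 106, 24, 9, 88]
  items=[18, 106, 24, 9, 88], ans=[18, 106, 24, 9, 88]

Final answer: [18, 106, 24, 9, 88]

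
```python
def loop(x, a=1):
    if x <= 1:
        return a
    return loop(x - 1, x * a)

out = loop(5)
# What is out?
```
Call trace:
loop(x=5, a=1)
  loop(x=4, a=5)
    loop(x=3, a=20)
      loop(x=2, a=60)
        loop(x=1, a=120)
        -> return 120
      -> return 120
    -> return 120
  -> return 120
-> return 120

Final answer: 120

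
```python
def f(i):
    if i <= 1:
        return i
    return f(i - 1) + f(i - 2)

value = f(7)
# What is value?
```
Call trace (a repeated sub-call is expanded the first time; later identical calls just restate its return value):
f(i=7)
  f(i=6)
    f(i=5)
      f(i=4)
        f(i=3)
          f(i=2)
            f(i=1)
            -> return 1
            f(i=0)
            -> return 0
          -> return 1
          f(i=1)
          -> return 1
        -> return 2
        f(i=2) -> return 1  (same call as traced above)
      -> return 3
      f(i=3) -> return 2  (same call as traced above)
    -> return 5
    f(i=4) -> return 3  (same call as traced above)
  -> return 8
  f(i=5) -> return 5  (same call as traced above)
-> return 13

Final answer: 13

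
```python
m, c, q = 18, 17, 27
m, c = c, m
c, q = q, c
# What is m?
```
Trace:
  m=18, c=17, q=27
  m=17, c=18, q=27
  m=17, c=27, q=18

Final answer: 17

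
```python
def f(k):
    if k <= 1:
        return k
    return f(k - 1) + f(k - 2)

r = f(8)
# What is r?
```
Call trace (a repeated sub-call is expanded the first time; later identical calls just restate its return value):
f(k=8)
  f(k=7)
    f(k=6)
      f(k=5)
        f(k=4)
          f(k=3)
            f(k=2)
              f(k=1)
              -> return 1
              f(k=0)
              -> return 0
            -> return 1
            f(k=1)
            -> return 1
          -> return 2
          f(k=2) -> return 1  (same call as traced above)
        -> return 3
        f(k=3) -> return 2  (same call as traced above)
      -> return 5
      f(k=4) -> return 3  (same call as traced above)
    -> return 8
    f(k=5) -> return 5  (same call as traced above)
  -> return 13
  f(k=6) -> return 8  (same call as traced above)
-> return 21

Final answer: 21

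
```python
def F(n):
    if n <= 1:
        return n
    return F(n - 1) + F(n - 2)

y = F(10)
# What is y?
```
Call trace (a repeated sub-call is expanded the first time; later identical calls just restate its return value):
F(n=10)
  F(n=9)
    F(n=8)
      F(n=7)
        F(n=6)
          F(n=5)
            F(n=4)
              F(n=3)
                F(n=2)
                  F(n=1)
                  -> return 1
                  F(n=0)
                  -> return 0
                -> return 1
                F(n=1)
                -> return 1
              -> return 2
              F(n=2) -> return 1  (same call as traced above)
            -> return 3
            F(n=3) -> return 2  (same call as traced above)
          -> return 5
          F(n=4) -> return 3  (same call as traced above)
        -> return 8
        F(n=5) -> return 5  (same call as traced above)
      -> return 13
      F(n=6) -> return 8  (same call as traced above)
    -> return 21
    F(n=7) -> return 13  (same call as traced above)
  -> return 34
  F(n=8) -> return 21  (same call as traced above)
-> return 55

Final answer: 55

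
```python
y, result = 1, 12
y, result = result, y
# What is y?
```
Trace:
  y=1, result=12
  y=12, result=1

Final answer: 12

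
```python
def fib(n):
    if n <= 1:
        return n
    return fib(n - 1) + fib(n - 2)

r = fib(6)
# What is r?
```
Call trace (a repeated sub-call is expanded the first time; later identical calls just restate its return value):
fib(n=6)
  fib(n=5)
    fib(n=4)
      fib(n=3)
        fib(n=2)
          fib(n=1)
          -> return 1
          fib(n=0)
          -> return 0
        -> return 1
        fib(n=1)
        -> return 1
      -> return 2
      fib(n=2) -> return 1  (same call as traced above)
    -> return 3
    fib(n=3) -> return 2  (same call as traced above)
  -> return 5
  fib(n=4) -> return 3  (same call as traced above)
-> return 8

Final answer: 8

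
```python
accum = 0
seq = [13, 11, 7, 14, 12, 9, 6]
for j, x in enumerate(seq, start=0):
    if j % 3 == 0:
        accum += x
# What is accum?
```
Trace:
  accum=0
  accum=13, j=0, x=13
  accum=13, j=1, x=11
  accum=13, j=2, x=7
  accum=27, j=3, x=14
  accum=27, j=4, x=12
  accum=27, j=5, x=9
  accum=33, j=6, x=6

Final answer: 33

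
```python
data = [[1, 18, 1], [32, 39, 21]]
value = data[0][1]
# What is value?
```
Trace:
  data=[[1, 18, 1], [32, 39, 21]]
  data=[[1, 18, 1], [32, 39, 21]], value=18

Final answer: 18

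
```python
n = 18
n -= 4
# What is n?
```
Trace:
  n=18
  n=14

Final answer: 14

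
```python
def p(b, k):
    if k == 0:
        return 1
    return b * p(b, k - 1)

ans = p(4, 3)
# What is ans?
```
Call trace:
p(b=4, k=3)
  p(b=4, k=2)
    p(b=4, k=1)
      p(b=4, k=0)
      -> return 1
    -> return 4
  -> return 16
-> return 64

Final answer: 64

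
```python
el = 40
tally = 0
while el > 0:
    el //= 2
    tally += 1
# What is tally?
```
Trace:
  el=40
  el=40, tally=0
  el=20, tally=1
  el=10, tally=2
  el=5, tally=3
  el=2, tally=4
  el=1, tally=5
  el=0, tally=6

Final answer: 6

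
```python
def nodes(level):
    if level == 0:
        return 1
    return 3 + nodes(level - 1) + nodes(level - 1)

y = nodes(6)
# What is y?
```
Call trace (a repeated sub-call is expanded the first time; later identical calls just restate its return value):
nodes(level=6)
  nodes(level=5)
    nodes(level=4)
      nodes(level=3)
        nodes(level=2)
          nodes(level=1)
            nodes(level=0)
            -> return 1
            nodes(level=0)
            -> return 1
          -> return 5
          nodes(level=1) -> return 5  (same call as traced above)
        -> return 13
        nodes(level=2) -> return 13  (same call as traced above)
      -> return 29
      nodes(level=3) -> return 29  (same call as traced above)
    -> return 61
    nodes(level=4) -> return 61  (same call as traced above)
  -> return 125
  nodes(level=5) -> return 125  (same call as traced above)
-> return 253

Final answer: 253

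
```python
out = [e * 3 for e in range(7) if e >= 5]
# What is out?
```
Trace:
  e=0
  e=1
  e=2
  e=3
  e=4
  e=5
  e=6
  out=[15, 18]

Final answer: [15, 18]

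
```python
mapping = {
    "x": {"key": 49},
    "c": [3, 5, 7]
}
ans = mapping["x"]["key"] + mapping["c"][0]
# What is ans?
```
Trace:
  mapping={'x': {'key': 49}, 'c': [3, 5, 7]}
  mapping={'x': {'key': 49}, 'c': [3, 5, 7]}, ans=52

Final answer: 52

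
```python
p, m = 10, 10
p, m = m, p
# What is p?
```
Trace:
  p=10, m=10
  p=10, m=10

Final answer: 10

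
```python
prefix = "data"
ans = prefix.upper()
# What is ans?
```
Trace:
  prefix='data'
  prefix='data', ans='DATA'

Final answer: 'DATA'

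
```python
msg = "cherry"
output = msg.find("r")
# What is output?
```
Trace:
  msg='cherry'
  msg='cherry', output=3

Final answer: 3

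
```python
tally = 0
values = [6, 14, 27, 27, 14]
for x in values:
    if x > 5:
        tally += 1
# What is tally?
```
Trace:
  tally=0
  tally=1, x=6
  tally=2, x=14
  tally=3, x=27
  tally=4, x=27
  tally=5, x=14

Final answer: 5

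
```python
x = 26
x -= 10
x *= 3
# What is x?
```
Trace:
  x=26
  x=16
  x=48

Final answer: 48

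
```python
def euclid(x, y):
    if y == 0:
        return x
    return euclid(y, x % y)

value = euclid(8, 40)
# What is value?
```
Call trace:
euclid(x=8, y=40)
  euclid(x=40, y=8)
    euclid(x=8, y=0)
    -> return 8
  -> return 8
-> return 8

Final answer: 8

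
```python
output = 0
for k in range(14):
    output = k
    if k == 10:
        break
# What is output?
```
Trace:
  output=0
  output=0, k=0
  output=1, k=1
  output=2, k=2
  output=3, k=3
  output=4, k=4
  output=5, k=5
  output=6, k=6
  output=7, k=7
  output=8, k=8
  output=9, k=9
  output=10, k=10

Final answer: 10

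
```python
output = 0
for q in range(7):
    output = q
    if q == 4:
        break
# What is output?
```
Trace:
  output=0
  output=0, q=0
  output=1, q=1
  output=2, q=2
  output=3, q=3
  output=4, q=4

Final answer: 4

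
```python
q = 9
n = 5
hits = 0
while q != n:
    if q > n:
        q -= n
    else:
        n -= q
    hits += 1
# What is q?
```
Trace:
  q=9
  q=9, n=5
  q=9, n=5, hits=0
  q=4, n=5, hits=1
  q=4, n=1, hits=2
  q=3, n=1, hits=3
  q=2, n=1, hits=4
  q=1, n=1, hits=5

Final answer: 1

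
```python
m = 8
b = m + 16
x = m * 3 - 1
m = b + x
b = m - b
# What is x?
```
Trace:
  m=8
  m=8, b=24
  m=8, b=24, x=23
  m=47, b=24, x=23
  m=47, b=23, x=23

Final answer: 23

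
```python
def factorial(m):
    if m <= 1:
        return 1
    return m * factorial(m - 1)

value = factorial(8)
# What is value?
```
Call trace:
factorial(m=8)
  factorial(m=7)
    factorial(m=6)
      factorial(m=5)
        factorial(m=4)
          factorial(m=3)
            factorial(m=2)
              factorial(m=1)
              -> return 1
            -> return 2
          -> return 6
        -> return 24
      -> return 120
    -> return 720
  -> return 5040
-> return 40320

Final answer: 40320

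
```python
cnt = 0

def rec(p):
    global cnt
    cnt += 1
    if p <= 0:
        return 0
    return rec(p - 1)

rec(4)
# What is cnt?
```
Call trace:
rec(p=4)
  rec(p=3)
    rec(p=2)
      rec(p=1)
        rec(p=0)
        -> return 0
      -> return 0
    -> return 0
  -> return 0
-> return 0

cnt is incremented once per call. rec is entered once for each p = 4, 3, 2, 1, 0 (the p <= 0 call returns without recursing), i.e. 4 + 1 calls.
cnt = 5

Final answer: 5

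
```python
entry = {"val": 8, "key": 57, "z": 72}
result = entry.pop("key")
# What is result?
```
Trace:
  entry={'val': 8, 'key': 57, 'z': 72}
  entry={'val': 8, 'z': 72}, result=57

Final answer: 57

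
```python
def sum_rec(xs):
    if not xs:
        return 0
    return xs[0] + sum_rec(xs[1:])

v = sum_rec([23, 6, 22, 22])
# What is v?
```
Call trace:
sum_rec(xs=[23, 6, 22, 22])
  sum_rec(xs=[6, 22, 22])
    sum_rec(xs=[22, 22])
      sum_rec(xs=[22])
        sum_rec(xs=[])
        -> return 0
      -> return 22
    -> return 44
  -> return 50
-> return 73

Final answer: 73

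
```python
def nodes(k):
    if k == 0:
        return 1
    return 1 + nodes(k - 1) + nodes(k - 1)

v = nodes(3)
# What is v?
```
Call trace (a repeated sub-call is expanded the first time; later identical calls just restate its return value):
nodes(k=3)
  nodes(k=2)
    nodes(k=1)
      nodes(k=0)
      -> return 1
      nodes(k=0)
      -> return 1
    -> return 3
    nodes(k=1) -> return 3  (same call as traced above)
  -> return 7
  nodes(k=2) -> return 7  (same call as traced above)
-> return 15

Final answer: 15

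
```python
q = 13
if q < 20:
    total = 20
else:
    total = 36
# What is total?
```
Trace:
  q=13
  q=13, total=20

Final answer: 20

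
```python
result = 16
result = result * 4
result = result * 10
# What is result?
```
Trace:
  result=16
  result=64
  result=640

Final answer: 640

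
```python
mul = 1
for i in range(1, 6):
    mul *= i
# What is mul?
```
Trace:
  mul=1
  mul=1, i=1
  mul=2, i=2
  mul=6, i=3
  mul=24, i=4
  mul=120, i=5

Final answer: 120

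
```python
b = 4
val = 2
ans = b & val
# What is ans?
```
Trace:
  b=4
  b=4, val=2
  b=4, val=2, ans=0

Final answer: 0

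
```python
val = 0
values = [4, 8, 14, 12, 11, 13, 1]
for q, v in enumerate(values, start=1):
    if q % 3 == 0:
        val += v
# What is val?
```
Trace:
  val=0
  val=0, q=1, v=4
  val=0, q=2, v=8
  val=14, q=3, v=14
  val=14, q=4, v=12
  val=14, q=5, v=11
  val=27, q=6, v=13
  val=27, q=7, v=1

Final answer: 27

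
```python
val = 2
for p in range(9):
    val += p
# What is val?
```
Trace:
  val=2
  val=2, p=0
  val=3, p=1
  val=5, p=2
  val=8, p=3
  val=12, p=4
  val=17, p=5
  val=23, p=6
  val=30, p=7
  val=38, p=8

Final answer: 38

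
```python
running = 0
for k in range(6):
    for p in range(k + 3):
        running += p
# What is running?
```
Trace:
  running=0
  running=0, k=0, p=0
  running=1, k=0, p=1
  running=3, k=0, p=2
  running=3, k=1, p=0
  running=4, k=1, p=1
  running=6, k=1, p=2
  running=9, k=1, p=3
  running=9, k=2, p=0
  running=10, k=2, p=1
  running=12, k=2, p=2
  running=15, k=2, p=3
  running=19, k=2, p=4
  running=19, k=3, p=0
  running=20, k=3, p=1
  running=22, k=3, p=2
  running=25, k=3, p=3
  running=29, k=3, p=4
  running=34, k=3, p=5
  running=34, k=4, p=0
  running=35, k=4, p=1
  running=37, k=4, p=2
  running=40, k=4, p=3
  running=44, k=4, p=4
  running=49, k=4, p=5
  running=55, k=4, p=6
  running=55, k=5, p=0
  running=56, k=5, p=1
  running=58, k=5, p=2
  running=61, k=5, p=3
  running=65, k=5, p=4
  running=70, k=5, p=5
  running=76, k=5, p=6
  running=83, k=5, p=7

Final answer: 83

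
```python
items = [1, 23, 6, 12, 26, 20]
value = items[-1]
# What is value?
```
Trace:
  items=[1, 23, 6, 12, 26, 20]
  items=[1, 23, 6, 12, 26, 20], value=20

Final answer: 20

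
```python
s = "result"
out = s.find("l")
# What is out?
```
Trace:
  s='result'
  s='result', out=4

Final answer: 4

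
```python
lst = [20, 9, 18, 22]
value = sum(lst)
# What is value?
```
Trace:
  lst=[20, 9, 18, 22]
  lst=[20, 9, 18, 22], value=69

Final answer: 69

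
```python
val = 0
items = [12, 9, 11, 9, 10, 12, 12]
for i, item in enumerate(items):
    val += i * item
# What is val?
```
Trace:
  val=0
  val=0, i=0, item=12
  val=9, i=1, item=9
  val=31, i=2, item=11
  val=58, i=3, item=9
  val=98, i=4, item=10
  val=158, i=5, item=12
  val=230, i=6, item=12

Final answer: 230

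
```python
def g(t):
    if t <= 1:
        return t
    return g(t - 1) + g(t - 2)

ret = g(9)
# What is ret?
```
Call trace (a repeated sub-call is expanded the first time; later identical calls just restate its return value):
g(t=9)
  g(t=8)
    g(t=7)
      g(t=6)
        g(t=5)
          g(t=4)
            g(t=3)
              g(t=2)
                g(t=1)
                -> return 1
                g(t=0)
                -> return 0
              -> return 1
              g(t=1)
              -> return 1
            -> return 2
            g(t=2) -> return 1  (same call as traced above)
          -> return 3
          g(t=3) -> return 2  (same call as traced above)
        -> return 5
        g(t=4) -> return 3  (same call as traced above)
      -> return 8
      g(t=5) -> return 5  (same call as traced above)
    -> return 13
    g(t=6) -> return 8  (same call as traced above)
  -> return 21
  g(t=7) -> return 13  (same call as traced above)
-> return 34

Final answer: 34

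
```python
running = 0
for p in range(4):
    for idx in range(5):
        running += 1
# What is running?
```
Trace:
  running=0
  running=1, p=0, idx=0
  running=2, p=0, idx=1
  running=3, p=0, idx=2
  running=4, p=0, idx=3
  running=5, p=0, idx=4
  running=6, p=1, idx=0
  running=7, p=1, idx=1
  running=8, p=1, idx=2
  running=9, p=1, idx=3
  running=10, p=1, idx=4
  running=11, p=2, idx=0
  running=12, p=2, idx=1
  running=13, p=2, idx=2
  running=14, p=2, idx=3
  running=15, p=2, idx=4
  running=16, p=3, idx=0
  running=17, p=3, idx=1
  running=18, p=3, idx=2
  running=19, p=3, idx=3
  running=20, p=3, idx=4

Final answer: 20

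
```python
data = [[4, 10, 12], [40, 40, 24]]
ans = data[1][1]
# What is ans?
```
Trace:
  data=[[4, 10, 12], [40, 40, 24]]
  data=[[4, 10, 12], [40, 40, 24]], ans=40

Final answer: 40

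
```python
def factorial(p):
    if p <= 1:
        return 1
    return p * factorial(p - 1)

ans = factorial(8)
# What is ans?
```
Call trace:
factorial(p=8)
  factorial(p=7)
    factorial(p=6)
      factorial(p=5)
        factorial(p=4)
          factorial(p=3)
            factorial(p=2)
              factorial(p=1)
              -> return 1
            -> return 2
          -> return 6
        -> return 24
      -> return 120
    -> return 720
  -> return 5040
-> return 40320

Final answer: 40320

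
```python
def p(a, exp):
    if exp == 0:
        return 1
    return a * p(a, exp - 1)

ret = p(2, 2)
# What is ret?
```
Call trace:
p(a=2, exp=2)
  p(a=2, exp=1)
    p(a=2, exp=0)
    -> return 1
  -> return 2
-> return 4

Final answer: 4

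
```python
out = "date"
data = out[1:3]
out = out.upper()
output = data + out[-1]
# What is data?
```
Trace:
  out='date'
  out='date', data='at'
  out='DATE', data='at'
  out='DATE', data='at', output='atE'

Final answer: 'at'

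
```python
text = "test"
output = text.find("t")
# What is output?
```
Trace:
  text='test'
  text='test', output=0

Final answer: 0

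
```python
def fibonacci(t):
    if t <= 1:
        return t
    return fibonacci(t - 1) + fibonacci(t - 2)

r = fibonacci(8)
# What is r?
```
Call trace (a repeated sub-call is expanded the first time; later identical calls just restate its return value):
fibonacci(t=8)
  fibonacci(t=7)
    fibonacci(t=6)
      fibonacci(t=5)
        fibonacci(t=4)
          fibonacci(t=3)
            fibonacci(t=2)
              fibonacci(t=1)
              -> return 1
              fibonacci(t=0)
              -> return 0
            -> return 1
            fibonacci(t=1)
            -> return 1
          -> return 2
          fibonacci(t=2) -> return 1  (same call as traced above)
        -> return 3
        fibonacci(t=3) -> return 2  (same call as traced above)
      -> return 5
      fibonacci(t=4) -> return 3  (same call as traced above)
    -> return 8
    fibonacci(t=5) -> return 5  (same call as traced above)
  -> return 13
  fibonacci(t=6) -> return 8  (same call as traced above)
-> return 21

Final answer: 21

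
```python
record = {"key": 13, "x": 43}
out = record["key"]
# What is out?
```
Trace:
  record={'key': 13, 'x': 43}
  record={'key': 13, 'x': 43}, out=13

Final answer: 13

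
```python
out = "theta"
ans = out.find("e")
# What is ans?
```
Trace:
  out='theta'
  out='theta', ans=2

Final answer: 2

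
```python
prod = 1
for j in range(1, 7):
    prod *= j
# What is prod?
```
Trace:
  prod=1
  prod=1, j=1
  prod=2, j=2
  prod=6, j=3
  prod=24, j=4
  prod=120, j=5
  prod=720, j=6

Final answer: 720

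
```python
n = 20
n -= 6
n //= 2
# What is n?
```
Trace:
  n=20
  n=14
  n=7

Final answer: 7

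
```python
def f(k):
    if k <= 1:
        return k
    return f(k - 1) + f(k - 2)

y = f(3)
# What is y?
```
Call trace:
f(k=3)
  f(k=2)
    f(k=1)
    -> return 1
    f(k=0)
    -> return 0
  -> return 1
  f(k=1)
  -> return 1
-> return 2

Final answer: 2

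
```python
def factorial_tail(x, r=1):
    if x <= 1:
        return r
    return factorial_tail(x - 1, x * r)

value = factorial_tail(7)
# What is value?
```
Call trace:
factorial_tail(x=7, r=1)
  factorial_tail(x=6, r=7)
    factorial_tail(x=5, r=42)
      factorial_tail(x=4, r=210)
        factorial_tail(x=3, r=840)
          factorial_tail(x=2, r=2520)
            factorial_tail(x=1, r=5040)
            -> return 5040
          -> return 5040
        -> return 5040
      -> return 5040
    -> return 5040
  -> return 5040
-> return 5040

Final answer: 5040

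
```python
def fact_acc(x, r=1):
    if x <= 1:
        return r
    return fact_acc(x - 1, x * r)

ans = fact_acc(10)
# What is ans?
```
Call trace:
fact_acc(x=10, r=1)
  fact_acc(x=9, r=10)
    fact_acc(x=8, r=90)
      fact_acc(x=7, r=720)
        fact_acc(x=6, r=5040)
          fact_acc(x=5, r=30240)
            fact_acc(x=4, r=151200)
              fact_acc(x=3, r=604800)
                fact_acc(x=2, r=1814400)
                  fact_acc(x=1, r=3628800)
                  -> return 3628800
                -> return 3628800
              -> return 3628800
            -> return 3628800
          -> return 3628800
        -> return 3628800
      -> return 3628800
    -> return 3628800
  -> return 3628800
-> return 3628800

Final answer: 3628800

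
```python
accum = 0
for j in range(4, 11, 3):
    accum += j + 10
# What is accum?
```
Trace:
  accum=0
  accum=14, j=4
  accum=31, j=7
  accum=51, j=10

Final answer: 51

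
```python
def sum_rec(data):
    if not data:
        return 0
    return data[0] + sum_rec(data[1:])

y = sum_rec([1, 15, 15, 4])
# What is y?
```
Call trace:
sum_rec(data=[1, 15, 15, 4])
  sum_rec(data=[15, 15, 4])
    sum_rec(data=[15, 4])
      sum_rec(data=[4])
        sum_rec(data=[])
        -> return 0
      -> return 4
    -> return 19
  -> return 34
-> return 35

Final answer: 35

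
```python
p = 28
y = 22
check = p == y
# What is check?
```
Trace:
  p=28
  p=28, y=22
  p=28, y=22, check=False

Final answer: False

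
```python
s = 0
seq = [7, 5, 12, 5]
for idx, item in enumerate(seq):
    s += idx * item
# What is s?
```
Trace:
  s=0
  s=0, idx=0, item=7
  s=5, idx=1, item=5
  s=29, idx=2, item=12
  s=44, idx=3, item=5

Final answer: 44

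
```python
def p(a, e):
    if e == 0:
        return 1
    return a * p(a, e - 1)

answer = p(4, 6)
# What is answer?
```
Call trace:
p(a=4, e=6)
  p(a=4, e=5)
    p(a=4, e=4)
      p(a=4, e=3)
        p(a=4, e=2)
          p(a=4, e=1)
            p(a=4, e=0)
            -> return 1
          -> return 4
        -> return 16
      -> return 64
    -> return 256
  -> return 1024
-> return 4096

Final answer: 4096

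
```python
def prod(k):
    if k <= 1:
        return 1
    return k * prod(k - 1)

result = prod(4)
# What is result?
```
Call trace:
prod(k=4)
  prod(k=3)
    prod(k=2)
      prod(k=1)
      -> return 1
    -> return 2
  -> return 6
-> return 24

Final answer: 24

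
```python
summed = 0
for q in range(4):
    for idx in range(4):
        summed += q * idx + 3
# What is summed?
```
Trace:
  summed=0
  summed=3, q=0, idx=0
  summed=6, q=0, idx=1
  summed=9, q=0, idx=2
  summed=12, q=0, idx=3
  summed=15, q=1, idx=0
  summed=19, q=1, idx=1
  summed=24, q=1, idx=2
  summed=30, q=1, idx=3
  summed=33, q=2, idx=0
  summed=38, q=2, idx=1
  summed=45, q=2, idx=2
  summed=54, q=2, idx=3
  summed=57, q=3, idx=0
  summed=63, q=3, idx=1
  summed=72, q=3, idx=2
  summed=84, q=3, idx=3

Final answer: 84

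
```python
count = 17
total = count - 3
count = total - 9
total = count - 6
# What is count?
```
Trace:
  count=17
  count=17, total=14
  count=5, total=14
  count=5, total=-1

Final answer: 5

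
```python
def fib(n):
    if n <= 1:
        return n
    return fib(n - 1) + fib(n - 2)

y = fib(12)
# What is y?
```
Call trace (a repeated sub-call is expanded the first time; later identical calls just restate its return value):
fib(n=12)
  fib(n=11)
    fib(n=10)
      fib(n=9)
        fib(n=8)
          fib(n=7)
            fib(n=6)
              fib(n=5)
                fib(n=4)
                  fib(n=3)
                    fib(n=2)
                      fib(n=1)
                      -> return 1
                      fib(n=0)
                      -> return 0
                    -> return 1
                    fib(n=1)
                    -> return 1
                  -> return 2
                  fib(n=2) -> return 1  (same call as traced above)
                -> return 3
                fib(n=3) -> return 2  (same call as traced above)
              -> return 5
              fib(n=4) -> return 3  (same call as traced above)
            -> return 8
            fib(n=5) -> return 5  (same call as traced above)
          -> return 13
          fib(n=6) -> return 8  (same call as traced above)
        -> return 21
        fib(n=7) -> return 13  (same call as traced above)
      -> return 34
      fib(n=8) -> return 21  (same call as traced above)
    -> return 55
    fib(n=9) -> return 34  (same call as traced above)
  -> return 89
  fib(n=10) -> return 55  (same call as traced above)
-> return 144

Final answer: 144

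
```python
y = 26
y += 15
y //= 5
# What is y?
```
Trace:
  y=26
  y=41
  y=8

Final answer: 8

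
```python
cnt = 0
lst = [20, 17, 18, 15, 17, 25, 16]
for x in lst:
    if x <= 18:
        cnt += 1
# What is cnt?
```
Trace:
  cnt=0
  cnt=0, x=20
  cnt=1, x=17
  cnt=2, x=18
  cnt=3, x=15
  cnt=4, x=17
  cnt=4, x=25
  cnt=5, x=16

Final answer: 5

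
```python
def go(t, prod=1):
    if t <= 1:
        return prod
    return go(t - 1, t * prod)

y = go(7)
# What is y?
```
Call trace:
go(t=7, prod=1)
  go(t=6, prod=7)
    go(t=5, prod=42)
      go(t=4, prod=210)
        go(t=3, prod=840)
          go(t=2, prod=2520)
            go(t=1, prod=5040)
            -> return 5040
          -> return 5040
        -> return 5040
      -> return 5040
    -> return 5040
  -> return 5040
-> return 5040

Final answer: 5040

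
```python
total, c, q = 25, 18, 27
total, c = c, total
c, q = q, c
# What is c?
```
Trace:
  total=25, c=18, q=27
  total=18, c=25, q=27
  total=18, c=27, q=25

Final answer: 27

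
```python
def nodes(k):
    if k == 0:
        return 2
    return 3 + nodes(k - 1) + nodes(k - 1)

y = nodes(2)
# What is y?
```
Call trace (a repeated sub-call is expanded the first time; later identical calls just restate its return value):
nodes(k=2)
  nodes(k=1)
    nodes(k=0)
    -> return 2
    nodes(k=0)
    -> return 2
  -> return 7
  nodes(k=1) -> return 7  (same call as traced above)
-> return 17

Final answer: 17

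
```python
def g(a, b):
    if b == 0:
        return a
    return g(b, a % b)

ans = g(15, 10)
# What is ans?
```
Call trace:
g(a=15, b=10)
  g(a=10, b=5)
    g(a=5, b=0)
    -> return 5
  -> return 5
-> return 5

Final answer: 5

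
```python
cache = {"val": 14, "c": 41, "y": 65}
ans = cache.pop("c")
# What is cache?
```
Trace:
  cache={'val': 14, 'c': 41, 'y': 65}
  cache={'val': 14, 'y': 65}, ans=41

Final answer: {'val': 14, 'y': 65}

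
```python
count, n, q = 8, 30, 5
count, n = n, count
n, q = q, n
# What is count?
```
Trace:
  count=8, n=30, q=5
  count=30, n=8, q=5
  count=30, n=5, q=8

Final answer: 30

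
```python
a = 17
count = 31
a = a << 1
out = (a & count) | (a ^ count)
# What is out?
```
Trace:
  a=17
  a=17, count=31
  a=34, count=31
  a=34, count=31, out=63

Final answer: 63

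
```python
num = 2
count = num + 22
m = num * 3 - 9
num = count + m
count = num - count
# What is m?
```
Trace:
  num=2
  num=2, count=24
  num=2, count=24, m=-3
  num=21, count=24, m=-3
  num=21, count=-3, m=-3

Final answer: -3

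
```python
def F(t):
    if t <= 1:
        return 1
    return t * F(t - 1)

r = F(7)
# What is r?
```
Call trace:
F(t=7)
  F(t=6)
    F(t=5)
      F(t=4)
        F(t=3)
          F(t=2)
            F(t=1)
            -> return 1
          -> return 2
        -> return 6
      -> return 24
    -> return 120
  -> return 720
-> return 5040

Final answer: 5040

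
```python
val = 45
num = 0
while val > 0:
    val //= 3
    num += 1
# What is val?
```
Trace:
  val=45
  val=45, num=0
  val=15, num=1
  val=5, num=2
  val=1, num=3
  val=0, num=4

Final answer: 0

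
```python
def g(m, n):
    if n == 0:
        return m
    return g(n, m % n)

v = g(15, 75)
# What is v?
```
Call trace:
g(m=15, n=75)
  g(m=75, n=15)
    g(m=15, n=0)
    -> return 15
  -> return 15
-> return 15

Final answer: 15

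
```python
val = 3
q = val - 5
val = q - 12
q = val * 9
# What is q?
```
Trace:
  val=3
  val=3, q=-2
  val=-14, q=-2
  val=-14, q=-126

Final answer: -126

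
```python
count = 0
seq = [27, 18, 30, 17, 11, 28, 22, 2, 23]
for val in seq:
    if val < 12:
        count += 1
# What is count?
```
Trace:
  count=0
  count=0, val=27
  count=0, val=18
  count=0, val=30
  count=0, val=17
  count=1, val=11
  count=1, val=28
  count=1, val=22
  count=2, val=2
  count=2, val=23

Final answer: 2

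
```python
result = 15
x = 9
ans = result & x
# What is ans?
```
Trace:
  result=15
  result=15, x=9
  result=15, x=9, ans=9

Final answer: 9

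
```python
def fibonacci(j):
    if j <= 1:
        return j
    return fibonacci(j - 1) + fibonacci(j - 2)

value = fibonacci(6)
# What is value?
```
Call trace (a repeated sub-call is expanded the first time; later identical calls just restate its return value):
fibonacci(j=6)
  fibonacci(j=5)
    fibonacci(j=4)
      fibonacci(j=3)
        fibonacci(j=2)
          fibonacci(j=1)
          -> return 1
          fibonacci(j=0)
          -> return 0
        -> return 1
        fibonacci(j=1)
        -> return 1
      -> return 2
      fibonacci(j=2) -> return 1  (same call as traced above)
    -> return 3
    fibonacci(j=3) -> return 2  (same call as traced above)
  -> return 5
  fibonacci(j=4) -> return 3  (same call as traced above)
-> return 8

Final answer: 8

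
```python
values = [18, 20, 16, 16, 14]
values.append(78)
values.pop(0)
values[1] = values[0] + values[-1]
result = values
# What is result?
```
Trace:
  values=[18, 20, 16, 16, 14]
  values=[18, 20, 16, 16, 14, 78]
  values=[20, 16, 16, 14, 78]
  values=[20, 98, 16, 14, 78]
  values=[20, 98, 16, 14, 78], result=[20, 98, 16, 14, 78]

Final answer: [20, 98, 16, 14, 78]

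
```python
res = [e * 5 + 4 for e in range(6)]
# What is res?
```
Trace:
  e=0
  e=1
  e=2
  e=3
  e=4
  e=5
  res=[4, 9, 14, 19, 24, 29]

Final answer: [4, 9, 14, 19, 24, 29]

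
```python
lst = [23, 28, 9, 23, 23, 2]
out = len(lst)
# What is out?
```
Trace:
  lst=[23, 28, 9, 23, 23, 2]
  lst=[23, 28, 9, 23, 23, 2], out=6

Final answer: 6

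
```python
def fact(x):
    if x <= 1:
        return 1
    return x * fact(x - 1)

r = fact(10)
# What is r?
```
Call trace:
fact(x=10)
  fact(x=9)
    fact(x=8)
      fact(x=7)
        fact(x=6)
          fact(x=5)
            fact(x=4)
              fact(x=3)
                fact(x=2)
                  fact(x=1)
                  -> return 1
                -> return 2
              -> return 6
            -> return 24
          -> return 120
        -> return 720
      -> return 5040
    -> return 40320
  -> return 362880
-> return 3628800

Final answer: 3628800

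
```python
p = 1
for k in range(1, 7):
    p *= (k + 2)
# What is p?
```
Trace:
  p=1
  p=3, k=1
  p=12, k=2
  p=60, k=3
  p=360, k=4
  p=2520, k=5
  p=20160, k=6

Final answer: 20160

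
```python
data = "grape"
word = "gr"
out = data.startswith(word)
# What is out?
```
Trace:
  data='grape'
  data='grape', word='gr'
  data='grape', word='gr', out=True

Final answer: True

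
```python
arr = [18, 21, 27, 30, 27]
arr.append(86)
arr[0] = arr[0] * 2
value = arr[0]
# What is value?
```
Trace:
  arr=[18, 21, 27, 30, 27]
  arr=[18, 21, 27, 30, 27, 86]
  arr=[36, 21, 27, 30, 27, 86]
  arr=[36, 21, 27, 30, 27, 86], value=36

Final answer: 36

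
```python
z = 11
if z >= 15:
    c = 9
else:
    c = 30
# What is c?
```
Trace:
  z=11
  z=11, c=30

Final answer: 30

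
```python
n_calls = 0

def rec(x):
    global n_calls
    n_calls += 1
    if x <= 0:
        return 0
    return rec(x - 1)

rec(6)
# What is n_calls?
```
Call trace:
rec(x=6)
  rec(x=5)
    rec(x=4)
      rec(x=3)
        rec(x=2)
          rec(x=1)
            rec(x=0)
            -> return 0
          -> return 0
        -> return 0
      -> return 0
    -> return 0
  -> return 0
-> return 0

n_calls is incremented once per call. rec is entered once for each x = 6, 5, 4, 3, 2, 1, 0 (the x <= 0 call returns without recursing), i.e. 6 + 1 calls.
n_calls = 7

Final answer: 7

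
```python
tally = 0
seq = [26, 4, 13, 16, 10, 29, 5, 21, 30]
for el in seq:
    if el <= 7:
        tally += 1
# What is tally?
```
Trace:
  tally=0
  tally=0, el=26
  tally=1, el=4
  tally=1, el=13
  tally=1, el=16
  tally=1, el=10
  tally=1, el=29
  tally=2, el=5
  tally=2, el=21
  tally=2, el=30

Final answer: 2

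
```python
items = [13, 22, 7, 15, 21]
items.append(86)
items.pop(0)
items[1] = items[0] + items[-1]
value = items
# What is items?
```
Trace:
  items=[13, 22, 7, 15, 21]
  items=[13, 22, 7, 15, 21, 86]
  items=[22, 7, 15, 21, 86]
  items=[22, 108, 15, 21, 86]
  items=[22, 108, 15, 21, 86], value=[22, 108, 15, 21, 86]

Final answer: [22, 108, 15, 21, 86]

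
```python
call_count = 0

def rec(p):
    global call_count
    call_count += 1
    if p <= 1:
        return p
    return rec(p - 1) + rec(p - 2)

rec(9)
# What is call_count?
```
Call trace (a repeated sub-call is expanded the first time; later identical calls just restate its return value):
rec(p=9)
  rec(p=8)
    rec(p=7)
      rec(p=6)
        rec(p=5)
          rec(p=4)
            rec(p=3)
              rec(p=2)
                rec(p=1)
                -> return 1
                rec(p=0)
                -> return 0
              -> return 1
              rec(p=1)
              -> return 1
            -> return 2
            rec(p=2) -> return 1  (same call as traced above)
          -> return 3
          rec(p=3) -> return 2  (same call as traced above)
        -> return 5
        rec(p=4) -> return 3  (same call as traced above)
      -> return 8
      rec(p=5) -> return 5  (same call as traced above)
    -> return 13
    rec(p=6) -> return 8  (same call as traced above)
  -> return 21
  rec(p=7) -> return 13  (same call as traced above)
-> return 34

call_count is incremented once per call, so count the calls in each subtree. Let C(p) = number of calls made by rec(p).
C(0) = C(1) = 1 (base case, no recursion); C(p) = 1 + C(p - 1) + C(p - 2) otherwise.
C(2) = 1 + C(1) + C(0) = 1 + 1 + 1 = 3
C(3) = 1 + C(2) + C(1) = 1 + 3 + 1 = 5
C(4) = 1 + C(3) + C(2) = 1 + 5 + 3 = 9
C(5) = 1 + C(4) + C(3) = 1 + 9 + 5 = 15
C(6) = 1 + C(5) + C(4) = 1 + 15 + 9 = 25
C(7) = 1 + C(6) + C(5) = 1 + 25 + 15 = 41
C(8) = 1 + C(7) + C(6) = 1 + 41 + 25 = 67
C(9) = 1 + C(8) + C(7) = 1 + 67 + 41 = 109
call_count = C(9) = 109

Final answer: 109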